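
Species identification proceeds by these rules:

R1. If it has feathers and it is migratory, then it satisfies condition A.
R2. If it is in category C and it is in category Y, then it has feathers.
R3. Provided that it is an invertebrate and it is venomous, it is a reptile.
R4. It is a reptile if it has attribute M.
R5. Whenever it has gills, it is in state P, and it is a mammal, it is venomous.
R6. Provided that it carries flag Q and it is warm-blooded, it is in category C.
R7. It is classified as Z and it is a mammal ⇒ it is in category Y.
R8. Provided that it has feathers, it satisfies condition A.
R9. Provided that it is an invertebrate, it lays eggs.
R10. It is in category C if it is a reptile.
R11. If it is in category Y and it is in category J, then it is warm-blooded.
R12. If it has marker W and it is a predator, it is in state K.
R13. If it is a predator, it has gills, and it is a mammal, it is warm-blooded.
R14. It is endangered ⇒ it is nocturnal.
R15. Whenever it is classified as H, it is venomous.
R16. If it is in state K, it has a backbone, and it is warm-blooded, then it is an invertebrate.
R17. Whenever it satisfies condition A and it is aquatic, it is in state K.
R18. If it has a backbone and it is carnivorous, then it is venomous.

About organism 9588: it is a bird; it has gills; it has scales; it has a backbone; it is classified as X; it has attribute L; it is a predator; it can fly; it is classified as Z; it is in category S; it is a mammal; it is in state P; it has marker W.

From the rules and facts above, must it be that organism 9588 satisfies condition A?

Yes

By R5 (it has gills, it is in state P, it is a mammal): it is venomous.
By R7 (it is classified as Z, it is a mammal): it is in category Y.
By R12 (it has marker W, it is a predator): it is in state K.
By R13 (it is a predator, it has gills, it is a mammal): it is warm-blooded.
By R16 (it is in state K, it has a backbone, it is warm-blooded): it is an invertebrate.
By R3 (it is an invertebrate, it is venomous): it is a reptile.
By R10 (it is a reptile): it is in category C.
By R2 (it is in category C, it is in category Y): it has feathers.
By R8 (it has feathers): it satisfies condition A.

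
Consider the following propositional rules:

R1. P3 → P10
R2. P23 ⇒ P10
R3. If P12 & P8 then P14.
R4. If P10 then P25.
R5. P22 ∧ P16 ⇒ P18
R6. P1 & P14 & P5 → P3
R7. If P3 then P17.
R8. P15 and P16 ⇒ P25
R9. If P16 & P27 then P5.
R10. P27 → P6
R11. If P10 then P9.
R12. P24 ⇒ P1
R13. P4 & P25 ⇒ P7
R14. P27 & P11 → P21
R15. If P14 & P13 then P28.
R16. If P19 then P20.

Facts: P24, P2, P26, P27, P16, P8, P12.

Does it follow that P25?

Yes

P14  (by R3: P12, P8)
P5  (by R9: P16, P27)
P1  (by R12: P24)
P3  (by R6: P1, P14, P5)
P10  (by R1: P3)
P25  (by R4: P10)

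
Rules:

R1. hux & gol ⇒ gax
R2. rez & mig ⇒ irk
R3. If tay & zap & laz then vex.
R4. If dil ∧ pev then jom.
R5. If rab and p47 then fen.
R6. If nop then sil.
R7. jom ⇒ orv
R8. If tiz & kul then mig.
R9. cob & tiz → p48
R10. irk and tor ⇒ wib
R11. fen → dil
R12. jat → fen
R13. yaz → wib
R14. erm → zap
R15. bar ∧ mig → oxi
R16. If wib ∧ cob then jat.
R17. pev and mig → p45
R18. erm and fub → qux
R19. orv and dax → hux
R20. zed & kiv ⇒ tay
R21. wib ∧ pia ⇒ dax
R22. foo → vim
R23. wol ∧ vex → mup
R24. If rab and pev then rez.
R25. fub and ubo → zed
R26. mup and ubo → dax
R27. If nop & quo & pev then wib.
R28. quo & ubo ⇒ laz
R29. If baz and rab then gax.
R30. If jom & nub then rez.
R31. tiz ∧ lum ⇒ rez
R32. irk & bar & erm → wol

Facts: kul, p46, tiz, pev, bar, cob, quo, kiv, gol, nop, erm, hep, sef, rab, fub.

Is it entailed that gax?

No

Forward chaining from the given facts derives: sil, mig, p48, zap, oxi, p45, qux, rez, wib, irk, jat, wol, fen, dil, jom, orv.
Rules concluding gax: R1 needs hux; R29 needs baz — none of these are established.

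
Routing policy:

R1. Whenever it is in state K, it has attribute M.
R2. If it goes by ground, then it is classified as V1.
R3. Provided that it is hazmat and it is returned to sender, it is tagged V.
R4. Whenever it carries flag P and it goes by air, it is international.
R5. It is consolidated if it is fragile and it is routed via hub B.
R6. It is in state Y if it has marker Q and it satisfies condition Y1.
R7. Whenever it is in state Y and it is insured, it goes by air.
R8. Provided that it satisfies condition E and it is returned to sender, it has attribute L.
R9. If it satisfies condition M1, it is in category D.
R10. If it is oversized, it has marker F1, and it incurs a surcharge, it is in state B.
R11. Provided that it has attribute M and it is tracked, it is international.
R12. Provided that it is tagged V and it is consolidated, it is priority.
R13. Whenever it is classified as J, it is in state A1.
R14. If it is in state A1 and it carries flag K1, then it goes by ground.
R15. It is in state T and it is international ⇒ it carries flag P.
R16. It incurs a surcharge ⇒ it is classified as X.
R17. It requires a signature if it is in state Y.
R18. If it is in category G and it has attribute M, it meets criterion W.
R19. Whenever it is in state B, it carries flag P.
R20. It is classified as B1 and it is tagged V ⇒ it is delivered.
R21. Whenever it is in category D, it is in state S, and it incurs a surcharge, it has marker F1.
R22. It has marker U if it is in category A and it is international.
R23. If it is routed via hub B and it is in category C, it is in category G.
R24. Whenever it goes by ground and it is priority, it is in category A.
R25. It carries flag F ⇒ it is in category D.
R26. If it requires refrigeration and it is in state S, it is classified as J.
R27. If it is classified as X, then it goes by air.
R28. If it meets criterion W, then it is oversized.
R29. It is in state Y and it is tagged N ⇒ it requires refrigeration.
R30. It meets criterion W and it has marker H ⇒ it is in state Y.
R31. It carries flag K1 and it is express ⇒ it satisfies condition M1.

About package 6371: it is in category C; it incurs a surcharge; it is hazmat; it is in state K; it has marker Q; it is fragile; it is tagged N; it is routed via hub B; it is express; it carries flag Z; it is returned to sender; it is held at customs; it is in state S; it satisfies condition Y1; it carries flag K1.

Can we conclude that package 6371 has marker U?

By R1 (it is in state K): it has attribute M.
By R3 (it is hazmat, it is returned to sender): it is tagged V.
By R5 (it is fragile, it is routed via hub B): it is consolidated.
By R6 (it has marker Q, it satisfies condition Y1): it is in state Y.
By R12 (it is tagged V, it is consolidated): it is priority.
By R16 (it incurs a surcharge): it is classified as X.
By R23 (it is routed via hub B, it is in category C): it is in category G.
By R27 (it is classified as X): it goes by air.
By R29 (it is in state Y, it is tagged N): it requires refrigeration.
By R31 (it carries flag K1, it is express): it satisfies condition M1.
By R9 (it satisfies condition M1): it is in category D.
By R18 (it is in category G, it has attribute M): it meets criterion W.
By R21 (it is in category D, it is in state S, it incurs a surcharge): it has marker F1.
By R26 (it requires refrigeration, it is in state S): it is classified as J.
By R28 (it meets criterion W): it is oversized.
By R10 (it is oversized, it has marker F1, it incurs a surcharge): it is in state B.
By R13 (it is classified as J): it is in state A1.
By R14 (it is in state A1, it carries flag K1): it goes by ground.
By R19 (it is in state B): it carries flag P.
By R24 (it goes by ground, it is priority): it is in category A.
By R4 (it carries flag P, it goes by air): it is international.
By R22 (it is in category A, it is international): it has marker U.

Yes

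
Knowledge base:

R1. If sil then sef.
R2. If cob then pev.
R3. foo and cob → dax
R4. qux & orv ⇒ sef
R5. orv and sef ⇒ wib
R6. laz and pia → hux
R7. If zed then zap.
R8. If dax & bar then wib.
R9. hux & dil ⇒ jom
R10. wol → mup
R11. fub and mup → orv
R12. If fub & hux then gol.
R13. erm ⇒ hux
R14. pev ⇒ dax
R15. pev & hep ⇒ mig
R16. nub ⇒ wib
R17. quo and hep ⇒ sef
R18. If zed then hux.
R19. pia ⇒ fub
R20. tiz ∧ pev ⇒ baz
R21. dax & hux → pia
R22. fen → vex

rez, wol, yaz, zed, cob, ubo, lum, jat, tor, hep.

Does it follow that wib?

Forward chaining from the given facts derives: pev, zap, mup, dax, mig, hux, pia, fub, orv, gol.
Rules concluding wib: R5 needs sef; R8 needs bar; R16 needs nub — none of these are established.

No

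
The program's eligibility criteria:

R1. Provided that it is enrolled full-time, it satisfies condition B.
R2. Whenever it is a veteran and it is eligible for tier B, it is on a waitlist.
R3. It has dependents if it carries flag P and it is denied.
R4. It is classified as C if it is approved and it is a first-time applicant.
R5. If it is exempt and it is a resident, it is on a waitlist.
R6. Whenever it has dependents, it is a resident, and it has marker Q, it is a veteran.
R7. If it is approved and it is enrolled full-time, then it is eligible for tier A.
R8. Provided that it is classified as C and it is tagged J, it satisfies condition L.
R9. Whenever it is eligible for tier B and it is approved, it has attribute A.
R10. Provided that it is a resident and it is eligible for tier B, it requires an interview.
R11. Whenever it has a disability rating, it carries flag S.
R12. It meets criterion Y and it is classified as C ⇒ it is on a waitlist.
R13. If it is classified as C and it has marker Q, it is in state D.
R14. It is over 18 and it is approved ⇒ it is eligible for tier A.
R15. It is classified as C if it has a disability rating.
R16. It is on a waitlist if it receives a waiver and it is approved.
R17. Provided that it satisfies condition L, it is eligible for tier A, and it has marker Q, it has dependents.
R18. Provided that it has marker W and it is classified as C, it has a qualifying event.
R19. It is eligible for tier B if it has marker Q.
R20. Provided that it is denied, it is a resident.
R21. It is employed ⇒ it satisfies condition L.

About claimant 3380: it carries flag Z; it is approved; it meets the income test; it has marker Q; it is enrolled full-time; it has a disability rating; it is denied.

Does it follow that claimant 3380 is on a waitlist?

Forward chaining from the given facts derives: satisfies condition B, is eligible for tier A, carries flag S, is classified as C, is eligible for tier B, is a resident, has attribute A, requires an interview, is in state D.
Rules concluding "it is on a waitlist": R2 needs "it is a veteran"; R5 needs "it is exempt"; R12 needs "it meets criterion Y"; R16 needs "it receives a waiver" — none of these are established.

No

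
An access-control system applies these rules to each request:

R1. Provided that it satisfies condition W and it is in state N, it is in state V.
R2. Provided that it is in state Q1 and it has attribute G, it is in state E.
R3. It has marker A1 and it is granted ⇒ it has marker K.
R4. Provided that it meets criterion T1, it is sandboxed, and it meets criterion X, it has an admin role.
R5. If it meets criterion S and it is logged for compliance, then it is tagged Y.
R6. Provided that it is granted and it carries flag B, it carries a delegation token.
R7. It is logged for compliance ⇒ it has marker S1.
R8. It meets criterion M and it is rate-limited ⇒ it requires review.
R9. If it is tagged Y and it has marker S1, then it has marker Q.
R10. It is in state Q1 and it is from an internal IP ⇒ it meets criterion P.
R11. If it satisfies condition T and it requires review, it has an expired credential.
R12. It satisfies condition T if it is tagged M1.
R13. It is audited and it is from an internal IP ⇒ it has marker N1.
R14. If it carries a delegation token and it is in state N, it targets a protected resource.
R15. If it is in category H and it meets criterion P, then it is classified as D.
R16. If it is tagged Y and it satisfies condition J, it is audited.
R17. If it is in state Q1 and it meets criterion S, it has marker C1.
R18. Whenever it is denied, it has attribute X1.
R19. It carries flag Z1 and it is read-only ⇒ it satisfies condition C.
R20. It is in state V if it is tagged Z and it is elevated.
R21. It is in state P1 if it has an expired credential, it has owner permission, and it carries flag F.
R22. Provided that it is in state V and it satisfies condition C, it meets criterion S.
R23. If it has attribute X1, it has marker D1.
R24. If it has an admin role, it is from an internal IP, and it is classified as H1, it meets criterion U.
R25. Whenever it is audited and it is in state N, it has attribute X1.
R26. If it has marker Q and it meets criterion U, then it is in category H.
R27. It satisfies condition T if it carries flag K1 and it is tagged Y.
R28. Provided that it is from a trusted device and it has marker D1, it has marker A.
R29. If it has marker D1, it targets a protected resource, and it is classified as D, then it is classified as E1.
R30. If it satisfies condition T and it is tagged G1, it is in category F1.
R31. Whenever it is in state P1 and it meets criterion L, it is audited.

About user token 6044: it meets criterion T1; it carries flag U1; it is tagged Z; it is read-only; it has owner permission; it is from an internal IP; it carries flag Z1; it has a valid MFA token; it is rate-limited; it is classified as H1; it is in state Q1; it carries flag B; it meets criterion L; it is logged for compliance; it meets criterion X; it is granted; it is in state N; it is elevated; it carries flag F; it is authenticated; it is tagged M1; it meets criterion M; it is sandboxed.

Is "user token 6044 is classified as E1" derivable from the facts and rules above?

Yes

By R4 (it meets criterion T1, it is sandboxed, it meets criterion X): it has an admin role.
By R6 (it is granted, it carries flag B): it carries a delegation token.
By R7 (it is logged for compliance): it has marker S1.
By R8 (it meets criterion M, it is rate-limited): it requires review.
By R10 (it is in state Q1, it is from an internal IP): it meets criterion P.
By R12 (it is tagged M1): it satisfies condition T.
By R14 (it carries a delegation token, it is in state N): it targets a protected resource.
By R19 (it carries flag Z1, it is read-only): it satisfies condition C.
By R20 (it is tagged Z, it is elevated): it is in state V.
By R22 (it is in state V, it satisfies condition C): it meets criterion S.
By R24 (it has an admin role, it is from an internal IP, it is classified as H1): it meets criterion U.
By R5 (it meets criterion S, it is logged for compliance): it is tagged Y.
By R9 (it is tagged Y, it has marker S1): it has marker Q.
By R11 (it satisfies condition T, it requires review): it has an expired credential.
By R21 (it has an expired credential, it has owner permission, it carries flag F): it is in state P1.
By R26 (it has marker Q, it meets criterion U): it is in category H.
By R31 (it is in state P1, it meets criterion L): it is audited.
By R15 (it is in category H, it meets criterion P): it is classified as D.
By R25 (it is audited, it is in state N): it has attribute X1.
By R23 (it has attribute X1): it has marker D1.
By R29 (it has marker D1, it targets a protected resource, it is classified as D): it is classified as E1.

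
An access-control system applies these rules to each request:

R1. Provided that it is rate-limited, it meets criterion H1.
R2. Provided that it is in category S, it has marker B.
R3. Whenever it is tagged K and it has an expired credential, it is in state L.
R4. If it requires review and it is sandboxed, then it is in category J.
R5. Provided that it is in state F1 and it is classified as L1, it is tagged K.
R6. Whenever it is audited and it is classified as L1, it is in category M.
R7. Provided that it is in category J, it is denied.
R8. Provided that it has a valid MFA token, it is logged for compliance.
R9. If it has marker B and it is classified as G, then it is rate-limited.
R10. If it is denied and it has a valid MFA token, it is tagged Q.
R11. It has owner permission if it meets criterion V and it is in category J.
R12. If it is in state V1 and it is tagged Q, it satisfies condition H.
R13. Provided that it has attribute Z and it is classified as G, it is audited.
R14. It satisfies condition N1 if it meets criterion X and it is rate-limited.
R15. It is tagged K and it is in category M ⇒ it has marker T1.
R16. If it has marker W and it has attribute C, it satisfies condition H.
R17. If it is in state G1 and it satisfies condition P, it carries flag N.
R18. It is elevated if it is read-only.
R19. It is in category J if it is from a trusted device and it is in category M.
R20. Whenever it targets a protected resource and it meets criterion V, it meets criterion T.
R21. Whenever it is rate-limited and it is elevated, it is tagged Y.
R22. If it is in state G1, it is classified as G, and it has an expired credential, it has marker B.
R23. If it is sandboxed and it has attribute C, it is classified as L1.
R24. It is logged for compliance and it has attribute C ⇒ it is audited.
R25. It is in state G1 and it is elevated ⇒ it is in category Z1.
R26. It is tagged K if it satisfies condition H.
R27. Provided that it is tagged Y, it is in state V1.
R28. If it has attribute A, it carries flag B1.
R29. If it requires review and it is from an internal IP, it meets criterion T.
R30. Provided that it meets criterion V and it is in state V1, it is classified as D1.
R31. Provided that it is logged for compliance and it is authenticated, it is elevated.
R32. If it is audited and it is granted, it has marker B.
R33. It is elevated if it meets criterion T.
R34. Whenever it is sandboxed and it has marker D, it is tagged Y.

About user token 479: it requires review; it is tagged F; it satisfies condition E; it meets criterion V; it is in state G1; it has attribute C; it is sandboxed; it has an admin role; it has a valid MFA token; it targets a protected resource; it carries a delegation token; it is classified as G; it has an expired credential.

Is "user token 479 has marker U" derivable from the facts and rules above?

No

Forward chaining from the given facts derives: is in category J, is denied, is logged for compliance, is tagged Q, has owner permission, meets criterion T, has marker B, is classified as L1, is audited, is elevated, is in category M, is rate-limited, is tagged Y, is in category Z1, is in state V1, is classified as D1, meets criterion H1, satisfies condition H, is tagged K, is in state L, has marker T1.
No rule has "it has marker U" as its conclusion, and it is not among the given facts.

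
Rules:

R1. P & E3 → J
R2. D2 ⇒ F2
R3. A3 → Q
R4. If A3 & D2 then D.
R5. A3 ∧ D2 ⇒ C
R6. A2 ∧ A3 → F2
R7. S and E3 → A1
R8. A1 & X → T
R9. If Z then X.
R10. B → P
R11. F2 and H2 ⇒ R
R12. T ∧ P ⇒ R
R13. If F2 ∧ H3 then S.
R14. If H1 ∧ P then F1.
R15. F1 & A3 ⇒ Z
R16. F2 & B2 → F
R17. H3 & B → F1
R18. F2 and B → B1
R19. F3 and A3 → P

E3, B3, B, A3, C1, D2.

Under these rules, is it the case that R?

Forward chaining from the given facts derives: F2, Q, D, C, P, B1, J.
Rules concluding R: R11 needs H2; R12 needs T — none of these are established.

No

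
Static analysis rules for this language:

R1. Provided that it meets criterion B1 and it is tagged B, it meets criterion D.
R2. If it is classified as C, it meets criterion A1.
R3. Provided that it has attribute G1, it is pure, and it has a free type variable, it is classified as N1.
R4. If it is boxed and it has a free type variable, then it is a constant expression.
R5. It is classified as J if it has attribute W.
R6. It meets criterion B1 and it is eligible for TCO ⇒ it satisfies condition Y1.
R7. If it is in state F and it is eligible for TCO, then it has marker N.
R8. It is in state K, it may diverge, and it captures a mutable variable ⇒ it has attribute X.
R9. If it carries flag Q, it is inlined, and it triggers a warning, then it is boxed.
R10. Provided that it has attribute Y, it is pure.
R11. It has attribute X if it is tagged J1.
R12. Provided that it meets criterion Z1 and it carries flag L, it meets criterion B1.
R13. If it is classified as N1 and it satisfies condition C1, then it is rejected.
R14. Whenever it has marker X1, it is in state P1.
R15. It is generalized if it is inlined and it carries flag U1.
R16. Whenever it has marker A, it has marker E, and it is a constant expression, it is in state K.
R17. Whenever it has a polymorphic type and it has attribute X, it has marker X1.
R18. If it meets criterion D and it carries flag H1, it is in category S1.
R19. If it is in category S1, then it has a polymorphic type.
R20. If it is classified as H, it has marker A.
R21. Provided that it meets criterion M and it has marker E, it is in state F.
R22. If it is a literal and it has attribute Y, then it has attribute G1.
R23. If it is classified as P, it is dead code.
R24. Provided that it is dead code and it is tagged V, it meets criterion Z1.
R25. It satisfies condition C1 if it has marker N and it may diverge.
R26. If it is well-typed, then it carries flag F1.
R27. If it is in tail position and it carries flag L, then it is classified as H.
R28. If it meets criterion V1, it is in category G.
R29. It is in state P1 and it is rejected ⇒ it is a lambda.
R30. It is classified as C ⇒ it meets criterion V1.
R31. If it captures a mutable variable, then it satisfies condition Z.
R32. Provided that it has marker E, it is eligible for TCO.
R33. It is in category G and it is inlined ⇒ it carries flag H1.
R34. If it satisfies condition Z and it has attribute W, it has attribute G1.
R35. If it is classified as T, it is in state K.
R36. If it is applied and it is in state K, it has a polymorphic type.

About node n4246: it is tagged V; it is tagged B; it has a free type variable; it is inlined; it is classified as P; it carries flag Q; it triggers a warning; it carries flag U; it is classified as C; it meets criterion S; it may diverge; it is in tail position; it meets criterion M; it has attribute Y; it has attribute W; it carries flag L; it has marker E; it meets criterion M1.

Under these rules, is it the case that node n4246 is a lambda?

No

Forward chaining from the given facts derives: meets criterion A1, is classified as J, is boxed, is pure, is in state F, is dead code, meets criterion Z1, is classified as H, meets criterion V1, is eligible for TCO, is a constant expression, has marker N, meets criterion B1, has marker A, satisfies condition C1, is in category G, carries flag H1, meets criterion D, satisfies condition Y1, is in state K, is in category S1, has a polymorphic type.
The only rule concluding "it is a lambda" is R29, which needs "it is in state P1"; that is never established.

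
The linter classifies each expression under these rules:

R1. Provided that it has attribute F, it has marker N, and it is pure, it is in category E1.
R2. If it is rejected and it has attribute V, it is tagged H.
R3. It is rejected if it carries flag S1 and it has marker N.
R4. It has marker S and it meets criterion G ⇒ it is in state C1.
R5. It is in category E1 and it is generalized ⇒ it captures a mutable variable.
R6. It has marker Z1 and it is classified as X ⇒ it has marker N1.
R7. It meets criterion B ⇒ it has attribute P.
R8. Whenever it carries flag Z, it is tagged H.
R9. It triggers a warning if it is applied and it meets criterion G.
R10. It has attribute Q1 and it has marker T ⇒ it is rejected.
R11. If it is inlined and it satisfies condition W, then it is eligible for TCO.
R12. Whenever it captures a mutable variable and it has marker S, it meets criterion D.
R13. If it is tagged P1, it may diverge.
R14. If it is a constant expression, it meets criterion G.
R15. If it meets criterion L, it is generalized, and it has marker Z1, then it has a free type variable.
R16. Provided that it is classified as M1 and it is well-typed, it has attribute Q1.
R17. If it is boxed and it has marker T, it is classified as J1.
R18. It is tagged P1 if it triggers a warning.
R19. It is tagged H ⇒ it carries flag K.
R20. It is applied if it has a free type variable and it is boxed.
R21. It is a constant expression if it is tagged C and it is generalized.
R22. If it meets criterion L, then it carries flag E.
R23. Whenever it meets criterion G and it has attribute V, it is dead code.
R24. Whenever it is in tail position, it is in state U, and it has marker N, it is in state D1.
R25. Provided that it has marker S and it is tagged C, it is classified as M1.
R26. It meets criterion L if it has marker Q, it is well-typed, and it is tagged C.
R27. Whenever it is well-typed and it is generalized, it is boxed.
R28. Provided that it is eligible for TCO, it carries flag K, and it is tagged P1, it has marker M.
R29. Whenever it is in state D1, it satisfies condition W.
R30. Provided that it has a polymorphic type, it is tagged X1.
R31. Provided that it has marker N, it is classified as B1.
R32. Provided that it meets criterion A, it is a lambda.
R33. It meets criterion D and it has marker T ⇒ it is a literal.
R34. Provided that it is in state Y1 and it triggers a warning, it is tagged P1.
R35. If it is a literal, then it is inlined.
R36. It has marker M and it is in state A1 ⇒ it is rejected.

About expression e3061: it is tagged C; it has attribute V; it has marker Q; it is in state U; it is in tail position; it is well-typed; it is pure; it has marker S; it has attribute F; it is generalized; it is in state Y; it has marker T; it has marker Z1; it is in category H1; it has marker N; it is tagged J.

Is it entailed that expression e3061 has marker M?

By R1 (it has attribute F, it has marker N, it is pure): it is in category E1.
By R5 (it is in category E1, it is generalized): it captures a mutable variable.
By R12 (it captures a mutable variable, it has marker S): it meets criterion D.
By R21 (it is tagged C, it is generalized): it is a constant expression.
By R24 (it is in tail position, it is in state U, it has marker N): it is in state D1.
By R25 (it has marker S, it is tagged C): it is classified as M1.
By R26 (it has marker Q, it is well-typed, it is tagged C): it meets criterion L.
By R27 (it is well-typed, it is generalized): it is boxed.
By R29 (it is in state D1): it satisfies condition W.
By R33 (it meets criterion D, it has marker T): it is a literal.
By R35 (it is a literal): it is inlined.
By R11 (it is inlined, it satisfies condition W): it is eligible for TCO.
By R14 (it is a constant expression): it meets criterion G.
By R15 (it meets criterion L, it is generalized, it has marker Z1): it has a free type variable.
By R16 (it is classified as M1, it is well-typed): it has attribute Q1.
By R20 (it has a free type variable, it is boxed): it is applied.
By R9 (it is applied, it meets criterion G): it triggers a warning.
By R10 (it has attribute Q1, it has marker T): it is rejected.
By R18 (it triggers a warning): it is tagged P1.
By R2 (it is rejected, it has attribute V): it is tagged H.
By R19 (it is tagged H): it carries flag K.
By R28 (it is eligible for TCO, it carries flag K, it is tagged P1): it has marker M.

Yes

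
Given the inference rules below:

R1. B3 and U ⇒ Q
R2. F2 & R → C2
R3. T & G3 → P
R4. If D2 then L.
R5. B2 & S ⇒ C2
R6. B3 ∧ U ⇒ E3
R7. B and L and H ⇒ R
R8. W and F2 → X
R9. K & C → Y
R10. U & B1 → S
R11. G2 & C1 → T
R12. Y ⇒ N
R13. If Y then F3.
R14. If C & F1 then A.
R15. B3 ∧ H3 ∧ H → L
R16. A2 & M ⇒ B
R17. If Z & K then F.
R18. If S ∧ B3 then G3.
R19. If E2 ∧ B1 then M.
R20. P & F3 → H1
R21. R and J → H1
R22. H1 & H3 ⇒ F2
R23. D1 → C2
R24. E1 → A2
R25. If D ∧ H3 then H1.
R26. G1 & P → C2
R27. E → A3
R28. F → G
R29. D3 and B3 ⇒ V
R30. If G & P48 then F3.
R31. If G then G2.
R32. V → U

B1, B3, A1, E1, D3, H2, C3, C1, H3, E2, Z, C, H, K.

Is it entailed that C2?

Yes

Y  (by R9: K, C)
F3  (by R13: Y)
L  (by R15: B3, H3, H)
F  (by R17: Z, K)
M  (by R19: E2, B1)
A2  (by R24: E1)
G  (by R28: F)
V  (by R29: D3, B3)
G2  (by R31: G)
U  (by R32: V)
S  (by R10: U, B1)
T  (by R11: G2, C1)
B  (by R16: A2, M)
G3  (by R18: S, B3)
P  (by R3: T, G3)
R  (by R7: B, L, H)
H1  (by R20: P, F3)
F2  (by R22: H1, H3)
C2  (by R2: F2, R)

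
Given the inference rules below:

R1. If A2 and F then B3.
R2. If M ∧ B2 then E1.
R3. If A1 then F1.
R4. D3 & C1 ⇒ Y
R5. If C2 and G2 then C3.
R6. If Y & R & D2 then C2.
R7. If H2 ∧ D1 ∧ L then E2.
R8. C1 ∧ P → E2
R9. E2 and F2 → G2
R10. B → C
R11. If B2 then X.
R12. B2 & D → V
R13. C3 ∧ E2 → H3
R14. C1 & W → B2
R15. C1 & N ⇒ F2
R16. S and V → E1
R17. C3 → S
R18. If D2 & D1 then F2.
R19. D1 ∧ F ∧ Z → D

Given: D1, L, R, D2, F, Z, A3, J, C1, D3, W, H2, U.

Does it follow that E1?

Yes

Y  (by R4: D3, C1)
C2  (by R6: Y, R, D2)
E2  (by R7: H2, D1, L)
B2  (by R14: C1, W)
F2  (by R18: D2, D1)
D  (by R19: D1, F, Z)
G2  (by R9: E2, F2)
V  (by R12: B2, D)
C3  (by R5: C2, G2)
S  (by R17: C3)
E1  (by R16: S, V)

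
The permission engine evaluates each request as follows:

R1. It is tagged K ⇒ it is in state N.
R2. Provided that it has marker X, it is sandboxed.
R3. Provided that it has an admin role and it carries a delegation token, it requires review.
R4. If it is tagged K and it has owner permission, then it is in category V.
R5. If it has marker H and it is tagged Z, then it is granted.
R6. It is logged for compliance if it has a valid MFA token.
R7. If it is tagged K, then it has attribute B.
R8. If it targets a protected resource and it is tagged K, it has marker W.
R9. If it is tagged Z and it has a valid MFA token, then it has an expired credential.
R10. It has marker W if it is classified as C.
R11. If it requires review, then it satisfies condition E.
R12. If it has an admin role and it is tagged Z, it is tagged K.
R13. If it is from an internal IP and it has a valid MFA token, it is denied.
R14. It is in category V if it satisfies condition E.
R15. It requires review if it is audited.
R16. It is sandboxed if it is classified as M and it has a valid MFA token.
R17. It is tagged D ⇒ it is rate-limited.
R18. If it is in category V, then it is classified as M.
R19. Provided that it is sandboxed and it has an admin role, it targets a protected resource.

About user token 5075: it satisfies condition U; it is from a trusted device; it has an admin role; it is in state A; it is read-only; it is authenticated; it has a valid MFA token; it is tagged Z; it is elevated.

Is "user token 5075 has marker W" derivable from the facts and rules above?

No

Forward chaining from the given facts derives: is logged for compliance, has an expired credential, is tagged K, is in state N, has attribute B.
Rules concluding "it has marker W": R8 needs "it targets a protected resource"; R10 needs "it is classified as C" — none of these are established.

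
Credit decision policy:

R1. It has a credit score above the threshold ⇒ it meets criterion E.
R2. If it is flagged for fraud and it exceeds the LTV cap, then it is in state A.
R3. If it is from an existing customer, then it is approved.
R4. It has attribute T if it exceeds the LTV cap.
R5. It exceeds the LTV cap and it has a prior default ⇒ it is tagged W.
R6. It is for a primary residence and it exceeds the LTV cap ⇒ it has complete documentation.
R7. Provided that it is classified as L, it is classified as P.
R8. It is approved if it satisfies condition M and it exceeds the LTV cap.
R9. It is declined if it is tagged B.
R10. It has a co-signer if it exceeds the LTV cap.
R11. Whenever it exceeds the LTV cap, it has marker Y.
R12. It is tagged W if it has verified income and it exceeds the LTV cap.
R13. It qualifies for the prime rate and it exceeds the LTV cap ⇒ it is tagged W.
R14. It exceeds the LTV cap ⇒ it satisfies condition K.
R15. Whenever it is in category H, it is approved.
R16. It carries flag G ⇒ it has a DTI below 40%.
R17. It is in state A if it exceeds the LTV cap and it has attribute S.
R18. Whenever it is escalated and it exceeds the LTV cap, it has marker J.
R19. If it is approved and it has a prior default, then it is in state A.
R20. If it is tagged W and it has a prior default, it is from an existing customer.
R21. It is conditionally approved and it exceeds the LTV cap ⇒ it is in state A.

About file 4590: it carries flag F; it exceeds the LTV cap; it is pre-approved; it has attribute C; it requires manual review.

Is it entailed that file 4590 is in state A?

No

Forward chaining from the given facts derives: has attribute T, has a co-signer, has marker Y, satisfies condition K.
Rules concluding "it is in state A": R2 needs "it is flagged for fraud"; R17 needs "it has attribute S"; R19 needs "it is approved"; R21 needs "it is conditionally approved" — none of these are established.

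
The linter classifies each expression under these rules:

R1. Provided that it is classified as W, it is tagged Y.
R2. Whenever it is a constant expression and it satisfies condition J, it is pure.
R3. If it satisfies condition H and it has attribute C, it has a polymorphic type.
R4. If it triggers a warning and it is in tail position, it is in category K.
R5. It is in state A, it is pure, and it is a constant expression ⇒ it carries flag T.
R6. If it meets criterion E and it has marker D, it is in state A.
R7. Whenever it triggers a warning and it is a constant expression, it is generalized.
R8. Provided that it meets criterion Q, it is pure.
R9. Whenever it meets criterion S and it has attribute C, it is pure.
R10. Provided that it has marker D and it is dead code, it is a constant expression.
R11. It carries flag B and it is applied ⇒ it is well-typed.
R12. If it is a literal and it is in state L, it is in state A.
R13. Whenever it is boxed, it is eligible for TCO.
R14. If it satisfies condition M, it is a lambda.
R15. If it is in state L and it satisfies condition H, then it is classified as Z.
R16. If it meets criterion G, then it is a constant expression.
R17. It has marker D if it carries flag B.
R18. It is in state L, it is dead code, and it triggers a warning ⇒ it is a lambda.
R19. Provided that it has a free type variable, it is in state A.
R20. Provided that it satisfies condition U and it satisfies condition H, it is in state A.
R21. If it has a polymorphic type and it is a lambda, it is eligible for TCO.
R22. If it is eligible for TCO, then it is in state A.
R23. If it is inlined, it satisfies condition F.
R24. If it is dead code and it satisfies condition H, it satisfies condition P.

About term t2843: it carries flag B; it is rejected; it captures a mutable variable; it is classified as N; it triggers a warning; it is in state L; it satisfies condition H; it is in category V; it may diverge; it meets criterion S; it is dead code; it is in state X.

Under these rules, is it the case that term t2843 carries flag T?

No

Forward chaining from the given facts derives: is classified as Z, has marker D, is a lambda, satisfies condition P, is a constant expression, is generalized.
The only rule concluding "it carries flag T" is R5, which needs "it is in state A"; that is never established.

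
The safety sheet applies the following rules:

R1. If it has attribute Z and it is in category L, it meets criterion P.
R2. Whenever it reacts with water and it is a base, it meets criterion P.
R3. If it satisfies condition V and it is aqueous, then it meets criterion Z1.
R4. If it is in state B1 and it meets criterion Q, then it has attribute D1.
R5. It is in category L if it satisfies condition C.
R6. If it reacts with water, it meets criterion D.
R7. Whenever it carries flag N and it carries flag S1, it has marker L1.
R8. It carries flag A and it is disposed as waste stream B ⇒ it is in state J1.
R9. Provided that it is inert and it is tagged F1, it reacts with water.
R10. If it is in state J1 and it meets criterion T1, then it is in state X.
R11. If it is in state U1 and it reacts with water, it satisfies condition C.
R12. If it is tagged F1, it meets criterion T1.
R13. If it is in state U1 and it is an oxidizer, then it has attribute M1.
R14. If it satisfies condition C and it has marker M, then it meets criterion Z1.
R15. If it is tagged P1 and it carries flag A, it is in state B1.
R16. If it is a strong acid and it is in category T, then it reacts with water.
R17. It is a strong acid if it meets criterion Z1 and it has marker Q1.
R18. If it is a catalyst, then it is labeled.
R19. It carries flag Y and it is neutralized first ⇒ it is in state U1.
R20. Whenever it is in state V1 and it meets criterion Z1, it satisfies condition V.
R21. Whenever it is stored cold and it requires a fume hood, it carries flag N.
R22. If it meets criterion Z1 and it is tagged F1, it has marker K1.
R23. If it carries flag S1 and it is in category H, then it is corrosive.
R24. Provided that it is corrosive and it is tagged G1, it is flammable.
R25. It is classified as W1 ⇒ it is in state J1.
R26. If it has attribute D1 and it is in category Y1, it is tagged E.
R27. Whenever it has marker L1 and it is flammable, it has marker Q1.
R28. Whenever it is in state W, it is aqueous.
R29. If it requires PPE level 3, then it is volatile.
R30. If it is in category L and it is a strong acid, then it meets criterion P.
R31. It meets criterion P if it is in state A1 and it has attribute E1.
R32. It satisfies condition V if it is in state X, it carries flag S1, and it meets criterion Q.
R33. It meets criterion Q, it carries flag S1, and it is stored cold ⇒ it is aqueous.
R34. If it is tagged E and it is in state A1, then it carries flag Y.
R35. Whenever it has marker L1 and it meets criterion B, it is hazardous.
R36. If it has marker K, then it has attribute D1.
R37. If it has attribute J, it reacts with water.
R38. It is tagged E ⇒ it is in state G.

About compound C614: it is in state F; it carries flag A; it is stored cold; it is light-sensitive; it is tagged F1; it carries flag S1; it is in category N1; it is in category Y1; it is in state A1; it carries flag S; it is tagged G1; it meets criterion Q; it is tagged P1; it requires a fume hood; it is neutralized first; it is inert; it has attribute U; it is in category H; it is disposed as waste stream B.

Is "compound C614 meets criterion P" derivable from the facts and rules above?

Yes

By R8 (it carries flag A, it is disposed as waste stream B): it is in state J1.
By R9 (it is inert, it is tagged F1): it reacts with water.
By R12 (it is tagged F1): it meets criterion T1.
By R15 (it is tagged P1, it carries flag A): it is in state B1.
By R21 (it is stored cold, it requires a fume hood): it carries flag N.
By R23 (it carries flag S1, it is in category H): it is corrosive.
By R24 (it is corrosive, it is tagged G1): it is flammable.
By R33 (it meets criterion Q, it carries flag S1, it is stored cold): it is aqueous.
By R4 (it is in state B1, it meets criterion Q): it has attribute D1.
By R7 (it carries flag N, it carries flag S1): it has marker L1.
By R10 (it is in state J1, it meets criterion T1): it is in state X.
By R26 (it has attribute D1, it is in category Y1): it is tagged E.
By R27 (it has marker L1, it is flammable): it has marker Q1.
By R32 (it is in state X, it carries flag S1, it meets criterion Q): it satisfies condition V.
By R34 (it is tagged E, it is in state A1): it carries flag Y.
By R3 (it satisfies condition V, it is aqueous): it meets criterion Z1.
By R17 (it meets criterion Z1, it has marker Q1): it is a strong acid.
By R19 (it carries flag Y, it is neutralized first): it is in state U1.
By R11 (it is in state U1, it reacts with water): it satisfies condition C.
By R5 (it satisfies condition C): it is in category L.
By R30 (it is in category L, it is a strong acid): it meets criterion P.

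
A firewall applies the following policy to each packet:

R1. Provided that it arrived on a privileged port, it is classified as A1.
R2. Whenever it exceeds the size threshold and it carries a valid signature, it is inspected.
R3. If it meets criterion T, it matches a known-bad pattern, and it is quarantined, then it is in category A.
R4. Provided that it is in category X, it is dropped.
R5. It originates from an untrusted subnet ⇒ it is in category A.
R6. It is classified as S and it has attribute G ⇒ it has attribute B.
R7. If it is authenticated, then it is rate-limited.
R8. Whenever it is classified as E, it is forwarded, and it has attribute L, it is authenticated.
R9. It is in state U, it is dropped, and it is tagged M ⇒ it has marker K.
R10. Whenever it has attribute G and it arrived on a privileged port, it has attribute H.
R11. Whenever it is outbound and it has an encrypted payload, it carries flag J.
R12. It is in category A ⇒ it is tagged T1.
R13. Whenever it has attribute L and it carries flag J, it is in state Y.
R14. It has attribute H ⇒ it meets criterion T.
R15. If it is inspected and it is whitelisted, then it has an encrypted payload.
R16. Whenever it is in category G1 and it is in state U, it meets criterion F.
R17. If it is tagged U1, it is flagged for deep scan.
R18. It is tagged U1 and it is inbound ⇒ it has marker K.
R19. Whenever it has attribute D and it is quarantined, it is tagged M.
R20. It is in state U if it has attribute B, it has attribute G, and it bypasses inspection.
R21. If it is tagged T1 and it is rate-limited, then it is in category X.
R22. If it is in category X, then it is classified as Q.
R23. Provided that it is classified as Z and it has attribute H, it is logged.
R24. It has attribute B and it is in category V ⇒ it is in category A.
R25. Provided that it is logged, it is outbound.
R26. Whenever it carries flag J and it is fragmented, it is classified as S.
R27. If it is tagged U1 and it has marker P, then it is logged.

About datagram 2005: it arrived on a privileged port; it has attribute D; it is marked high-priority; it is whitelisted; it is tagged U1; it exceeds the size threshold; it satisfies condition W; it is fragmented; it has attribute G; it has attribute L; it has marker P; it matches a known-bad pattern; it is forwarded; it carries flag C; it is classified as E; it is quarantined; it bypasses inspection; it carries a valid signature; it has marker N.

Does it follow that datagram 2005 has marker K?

By R2 (it exceeds the size threshold, it carries a valid signature): it is inspected.
By R8 (it is classified as E, it is forwarded, it has attribute L): it is authenticated.
By R10 (it has attribute G, it arrived on a privileged port): it has attribute H.
By R14 (it has attribute H): it meets criterion T.
By R15 (it is inspected, it is whitelisted): it has an encrypted payload.
By R19 (it has attribute D, it is quarantined): it is tagged M.
By R27 (it is tagged U1, it has marker P): it is logged.
By R3 (it meets criterion T, it matches a known-bad pattern, it is quarantined): it is in category A.
By R7 (it is authenticated): it is rate-limited.
By R12 (it is in category A): it is tagged T1.
By R21 (it is tagged T1, it is rate-limited): it is in category X.
By R25 (it is logged): it is outbound.
By R4 (it is in category X): it is dropped.
By R11 (it is outbound, it has an encrypted payload): it carries flag J.
By R26 (it carries flag J, it is fragmented): it is classified as S.
By R6 (it is classified as S, it has attribute G): it has attribute B.
By R20 (it has attribute B, it has attribute G, it bypasses inspection): it is in state U.
By R9 (it is in state U, it is dropped, it is tagged M): it has marker K.

Yes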